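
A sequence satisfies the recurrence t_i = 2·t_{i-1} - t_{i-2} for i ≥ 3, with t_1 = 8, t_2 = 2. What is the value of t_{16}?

Compute successive terms:
t_3 = -4;  t_4 = -10;  t_5 = -16;  …;  t_{13} = -64;  t_{14} = -70;  t_{15} = -76;  t_{16} = -82.
(Characteristic roots are 1 and 1.)

-82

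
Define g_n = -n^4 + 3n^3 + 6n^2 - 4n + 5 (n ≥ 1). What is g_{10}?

-6435

g_{10} = -1·10^4 + 3·10^3 + 6·10^2 - 4·10 + 5 = -6435.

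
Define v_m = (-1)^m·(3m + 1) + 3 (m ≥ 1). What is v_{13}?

-37

(-1)^13 = -1; 3m + 1 at m=13 is 40; so v_{13} = -37.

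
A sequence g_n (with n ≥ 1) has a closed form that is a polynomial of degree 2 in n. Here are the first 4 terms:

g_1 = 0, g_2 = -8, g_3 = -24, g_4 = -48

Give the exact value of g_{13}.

1st diffs: -8, -16, -24.
2nd diffs: -8, -8 (constant).
So g_n = -4n^2 + 4n.
Evaluating at n = 13 gives g_{13} = -624.

-624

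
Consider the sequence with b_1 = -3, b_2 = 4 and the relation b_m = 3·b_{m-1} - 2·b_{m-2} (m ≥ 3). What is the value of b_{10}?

Iterate the recurrence:
b_3 = 18, b_4 = 46, b_5 = 102, b_6 = 214, b_7 = 438, b_8 = 886, b_9 = 1782, b_{10} = 3574.
(Characteristic roots are 2 and 1.)

3574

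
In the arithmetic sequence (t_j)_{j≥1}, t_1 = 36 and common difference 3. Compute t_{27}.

t_j = 36 + (j - 1)·3.
t_{27} = 36 + 26·3 = 114.

114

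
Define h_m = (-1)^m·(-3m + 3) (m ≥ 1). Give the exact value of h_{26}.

-75

(-1)^26 = 1; -3m + 3 at m=26 is -75; so h_{26} = -75.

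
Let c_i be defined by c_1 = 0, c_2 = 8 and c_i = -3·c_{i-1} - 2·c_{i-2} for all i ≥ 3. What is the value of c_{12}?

Iterate the recurrence:
c_3 = -24;  c_4 = 56;  c_5 = -120;  c_6 = 248;  c_7 = -504;  c_8 = 1016;  c_9 = -2040;  c_{10} = 4088;  c_{11} = -8184;  c_{12} = 16376.
(Characteristic roots are -1 and -2.)

16376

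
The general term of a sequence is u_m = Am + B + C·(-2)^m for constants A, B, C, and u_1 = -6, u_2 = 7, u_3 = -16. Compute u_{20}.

2097169

Write the equations: A + B - 2C = -6; 2A + B + 4C = 7; 3A + B - 8C = -16.
Subtracting the first from the second: A + 6C = 13.
Subtracting the second from the third: A - 12C = -23.
Solving: C = 2, A = 1, then B = -3.
So u_m = 1·m + (-3) + 2·(-2)^m; at m=20 this is 2097169.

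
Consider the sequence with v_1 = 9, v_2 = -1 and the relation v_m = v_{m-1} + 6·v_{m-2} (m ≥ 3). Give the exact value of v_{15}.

16353845

Step forward from the initial values:
v_3 = 53;  v_4 = 47;  v_5 = 365;  …;  v_{12} = 590831;  v_{13} = 1829837;  v_{14} = 5374823;  v_{15} = 16353845.
(Characteristic roots are 3 and -2.)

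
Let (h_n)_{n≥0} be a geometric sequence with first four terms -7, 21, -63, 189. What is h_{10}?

-413343

Common ratio r = -3.
h_n = (-7)·(-3)^(n-0).
h_{10} = (-7)·(-3)^10 = -413343.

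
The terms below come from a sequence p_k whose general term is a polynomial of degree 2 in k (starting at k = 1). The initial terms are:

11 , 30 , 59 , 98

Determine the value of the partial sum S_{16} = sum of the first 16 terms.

8056

1st diffs: 19, 29, 39.
2nd diffs: 10, 10 (constant).
Newton forward-difference form: p_k = 11 + 19·C(k-1,1) + 10·C(k-1,2).
Continuing: …, 147, 206, 275, 354, …, p_{16} = 1346.
Summing k = 1..16 (16 terms) gives 8056.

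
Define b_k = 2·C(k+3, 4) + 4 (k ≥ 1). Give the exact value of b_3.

34

C(6, 4) = 15, so b_3 = 34.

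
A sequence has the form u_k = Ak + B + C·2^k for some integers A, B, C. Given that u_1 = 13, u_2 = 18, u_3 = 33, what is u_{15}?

163773

At k = 1, 2, 3: A + B + 2C = 13; 2A + B + 4C = 18; 3A + B + 8C = 33.
Subtracting the first from the second: A + 2C = 5.
Subtracting the second from the third: A + 4C = 15.
Solving: C = 5, A = -5, then B = 8.
Hence u_{15} = -5·15 + 8 + 5·32768 = 163773.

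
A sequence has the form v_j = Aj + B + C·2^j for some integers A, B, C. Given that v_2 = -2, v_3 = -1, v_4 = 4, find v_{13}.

The three given values yield: 2A + B + 4C = -2; 3A + B + 8C = -1; 4A + B + 16C = 4.
Subtracting the first from the second: A + 4C = 1.
Subtracting the second from the third: A + 8C = 5.
Solving: C = 1, A = -3, then B = 0.
Therefore v_{13} = -39 + 0 + 1·8192 = 8153.

8153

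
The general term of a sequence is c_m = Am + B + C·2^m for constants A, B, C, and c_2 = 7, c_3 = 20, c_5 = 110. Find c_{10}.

4063

Write the equations: 2A + B + 4C = 7; 3A + B + 8C = 20; 5A + B + 32C = 110.
Subtracting the first from the second: A + 4C = 13.
Subtracting the second from the third: 2A + 24C = 90.
Solving: C = 4, A = -3, then B = -3.
So c_m = -3·m + (-3) + 4·2^m; at m=10 this is 4063.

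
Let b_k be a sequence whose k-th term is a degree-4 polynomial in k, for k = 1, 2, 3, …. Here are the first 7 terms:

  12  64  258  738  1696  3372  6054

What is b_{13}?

1st diffs: 52, 194, 480, 958, 1676, 2682.
2nd diffs: 142, 286, 478, 718, 1006.
3rd diffs: 144, 192, 240, 288.
4th diffs: 48, 48, 48 (constant).
Newton forward-difference form: b_k = 12 + 52·C(k-1,1) + 142·C(k-1,2) + 144·C(k-1,3) + 48·C(k-1,4).
At k = 13: k-1 = 12, so b_{13} = 12 + 624 + 9372 + 31680 + 23760 = 65448.

65448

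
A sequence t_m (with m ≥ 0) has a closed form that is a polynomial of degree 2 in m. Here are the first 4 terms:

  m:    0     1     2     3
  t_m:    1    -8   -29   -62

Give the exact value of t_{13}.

-1052

1st diffs: -9, -21, -33.
2nd diffs: -12, -12 (constant).
So t_m = -6m^2 - 3m + 1.
Evaluating at m = 13 gives t_{13} = -1052.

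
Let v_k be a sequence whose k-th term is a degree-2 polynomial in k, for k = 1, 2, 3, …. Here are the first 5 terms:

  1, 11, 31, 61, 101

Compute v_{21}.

1st diffs: 10, 20, 30, 40.
2nd diffs: 10, 10, 10 (constant).
Newton forward-difference form: v_k = 1 + 10·C(k-1,1) + 10·C(k-1,2).
At k = 21: k-1 = 20, so v_{21} = 1 + 200 + 1900 = 2101.

2101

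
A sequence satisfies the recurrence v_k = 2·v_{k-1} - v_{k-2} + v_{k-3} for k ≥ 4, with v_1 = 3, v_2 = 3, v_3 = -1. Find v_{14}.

v_4 = -2;  v_5 = 0;  v_6 = 1;  …;  v_{11} = -2;  v_{12} = -4;  v_{13} = -7;  v_{14} = -12.

-12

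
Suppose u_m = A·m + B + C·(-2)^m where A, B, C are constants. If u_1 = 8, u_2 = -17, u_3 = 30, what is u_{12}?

-16395

Plug in m = 1, 2, 3: A + B - 2C = 8; 2A + B + 4C = -17; 3A + B - 8C = 30.
Subtracting the first from the second: A + 6C = -25.
Subtracting the second from the third: A - 12C = 47.
Solving: C = -4, A = -1, then B = 1.
Hence u_{12} = -1·12 + 1 + (-4)·4096 = -16395.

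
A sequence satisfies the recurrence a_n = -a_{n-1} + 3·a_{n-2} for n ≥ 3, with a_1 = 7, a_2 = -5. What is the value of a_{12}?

-37754

Step forward from the initial values:
a_3 = 26, a_4 = -41, a_5 = 119, a_6 = -242, a_7 = 599, a_8 = -1325, a_9 = 3122, a_{10} = -7097, a_{11} = 16463, a_{12} = -37754.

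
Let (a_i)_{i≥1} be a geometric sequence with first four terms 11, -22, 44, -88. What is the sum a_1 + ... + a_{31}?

Common ratio r = -2.
a_i = 11·(-2)^(i-1).
S = 11·((-2)^31 - 1)/(-2 - 1) = 11·(-2147483648 - 1)/(-3) = 7874106713.

7874106713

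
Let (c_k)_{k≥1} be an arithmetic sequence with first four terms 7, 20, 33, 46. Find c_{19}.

241

Common difference d = 13.
c_k = 7 + (k - 1)·13.
c_{19} = 7 + 18·13 = 241.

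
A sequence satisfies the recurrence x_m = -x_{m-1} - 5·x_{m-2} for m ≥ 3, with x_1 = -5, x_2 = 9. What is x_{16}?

Compute successive terms:
x_3 = 16, x_4 = -61, x_5 = -19, …, x_{13} = 90491, x_{14} = -65511, x_{15} = -386944, x_{16} = 714499.

714499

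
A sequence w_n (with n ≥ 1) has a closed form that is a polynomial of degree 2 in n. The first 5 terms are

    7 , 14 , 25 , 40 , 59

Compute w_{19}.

1st diffs: 7, 11, 15, 19.
2nd diffs: 4, 4, 4 (constant).
Newton forward-difference form: w_n = 7 + 7·C(n-1,1) + 4·C(n-1,2).
At n = 19: n-1 = 18, so w_{19} = 7 + 126 + 612 = 745.

745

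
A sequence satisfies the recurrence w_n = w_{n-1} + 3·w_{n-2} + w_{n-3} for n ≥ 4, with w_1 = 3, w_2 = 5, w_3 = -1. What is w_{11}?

5087

Iterate the recurrence:
w_4 = 17, w_5 = 19, w_6 = 69, w_7 = 143, w_8 = 369, w_9 = 867, w_{10} = 2117, w_{11} = 5087.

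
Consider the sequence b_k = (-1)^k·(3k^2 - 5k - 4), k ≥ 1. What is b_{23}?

-1468

(-1)^23 = -1; 3k^2 - 5k - 4 at k=23 is 1468; so b_{23} = -1468.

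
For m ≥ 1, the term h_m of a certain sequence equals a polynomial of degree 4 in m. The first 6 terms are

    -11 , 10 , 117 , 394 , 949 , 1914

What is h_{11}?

1st diffs: 21, 107, 277, 555, 965.
2nd diffs: 86, 170, 278, 410.
3rd diffs: 84, 108, 132.
4th diffs: 24, 24 (constant).
Newton forward-difference form: h_m = -11 + 21·C(m-1,1) + 86·C(m-1,2) + 84·C(m-1,3) + 24·C(m-1,4).
At m = 11: m-1 = 10, so h_{11} = -11 + 210 + 3870 + 10080 + 5040 = 19189.

19189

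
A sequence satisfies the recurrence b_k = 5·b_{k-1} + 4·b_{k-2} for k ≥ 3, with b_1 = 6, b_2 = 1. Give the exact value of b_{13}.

Step forward from the initial values:
b_3 = 29  b_4 = 149  b_5 = 861  …  b_{10} = 5180101  b_{11} = 29534669  b_{12} = 168393749  b_{13} = 960107421.

960107421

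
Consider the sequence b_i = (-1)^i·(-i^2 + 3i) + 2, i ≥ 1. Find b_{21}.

380

(-1)^21 = -1; -i^2 + 3i at i=21 is -378; so b_{21} = 380.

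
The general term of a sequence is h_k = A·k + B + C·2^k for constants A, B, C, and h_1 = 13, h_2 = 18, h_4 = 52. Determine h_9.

Plug in k = 1, 2, 4: A + B + 2C = 13; 2A + B + 4C = 18; 4A + B + 16C = 52.
Subtracting the first from the second: A + 2C = 5.
Subtracting the second from the third: 2A + 12C = 34.
Solving: C = 3, A = -1, then B = 8.
So h_k = -1·k + 8 + 3·2^k; at k=9 this is 1535.

1535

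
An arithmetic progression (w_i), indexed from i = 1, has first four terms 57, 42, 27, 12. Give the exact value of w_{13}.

Common difference d = -15.
w_i = 57 + (i - 1)·(-15).
w_{13} = 57 + 12·(-15) = -123.

-123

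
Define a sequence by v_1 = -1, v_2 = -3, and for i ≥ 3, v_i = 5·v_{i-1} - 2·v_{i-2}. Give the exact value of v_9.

-116461

Step forward from the initial values:
v_3 = -13, v_4 = -59, v_5 = -269, v_6 = -1227, v_7 = -5597, v_8 = -25531, v_9 = -116461.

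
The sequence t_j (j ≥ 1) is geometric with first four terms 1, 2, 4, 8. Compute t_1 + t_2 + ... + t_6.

Common ratio r = 2.
t_j = 1·2^(j-1).
S = 1·(2^6 - 1)/(2 - 1) = 1·(64 - 1)/(1) = 63.

63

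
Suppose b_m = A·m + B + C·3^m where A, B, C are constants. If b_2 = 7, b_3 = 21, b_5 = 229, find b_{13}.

At m = 2, 3, 5: 2A + B + 9C = 7; 3A + B + 27C = 21; 5A + B + 243C = 229.
Subtracting the first from the second: A + 18C = 14.
Subtracting the second from the third: 2A + 216C = 208.
Solving: C = 1, A = -4, then B = 6.
So b_m = -4·m + 6 + 1·3^m; at m=13 this is 1594277.

1594277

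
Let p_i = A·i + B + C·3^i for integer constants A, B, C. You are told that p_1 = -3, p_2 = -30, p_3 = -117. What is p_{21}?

Write the equations: A + B + 3C = -3; 2A + B + 9C = -30; 3A + B + 27C = -117.
Subtracting the first from the second: A + 6C = -27.
Subtracting the second from the third: A + 18C = -87.
Solving: C = -5, A = 3, then B = 9.
Therefore p_{21} = 63 + 9 + (-5)·10460353203 = -52301765943.

-52301765943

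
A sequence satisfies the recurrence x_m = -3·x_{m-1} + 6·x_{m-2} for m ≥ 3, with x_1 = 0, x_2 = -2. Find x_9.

x_3 = 6; x_4 = -30; x_5 = 126; x_6 = -558; x_7 = 2430; x_8 = -10638; x_9 = 46494.

46494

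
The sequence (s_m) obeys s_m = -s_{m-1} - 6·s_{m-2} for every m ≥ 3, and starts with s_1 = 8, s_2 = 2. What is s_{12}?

Iterate the recurrence:
s_3 = -50  s_4 = 38  s_5 = 262  s_6 = -490  s_7 = -1082  s_8 = 4022  s_9 = 2470  s_{10} = -26602  s_{11} = 11782  s_{12} = 147830.

147830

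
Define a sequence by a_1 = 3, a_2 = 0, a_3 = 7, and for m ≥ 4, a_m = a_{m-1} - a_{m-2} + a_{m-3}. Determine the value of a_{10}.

0

Step forward from the initial values:
a_4 = 10, a_5 = 3, a_6 = 0, a_7 = 7, a_8 = 10, a_9 = 3, a_{10} = 0.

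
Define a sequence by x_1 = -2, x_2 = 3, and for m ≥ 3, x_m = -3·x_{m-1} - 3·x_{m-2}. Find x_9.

Compute successive terms:
x_3 = -3; x_4 = 0; x_5 = 9; x_6 = -27; x_7 = 54; x_8 = -81; x_9 = 81.

81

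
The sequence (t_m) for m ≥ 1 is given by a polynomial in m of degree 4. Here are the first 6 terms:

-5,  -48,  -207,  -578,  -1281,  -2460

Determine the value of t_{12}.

1st diffs: -43, -159, -371, -703, -1179.
2nd diffs: -116, -212, -332, -476.
3rd diffs: -96, -120, -144.
4th diffs: -24, -24 (constant).
Newton forward-difference form: t_m = -5 + (-43)·C(m-1,1) + (-116)·C(m-1,2) + (-96)·C(m-1,3) + (-24)·C(m-1,4).
At m = 12: m-1 = 11, so t_{12} = -5 - 473 - 6380 - 15840 - 7920 = -30618.

-30618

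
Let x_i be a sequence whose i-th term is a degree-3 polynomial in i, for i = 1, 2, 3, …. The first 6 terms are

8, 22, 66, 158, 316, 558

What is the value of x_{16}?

11558

1st diffs: 14, 44, 92, 158, 242.
2nd diffs: 30, 48, 66, 84.
3rd diffs: 18, 18, 18 (constant).
Newton forward-difference form: x_i = 8 + 14·C(i-1,1) + 30·C(i-1,2) + 18·C(i-1,3).
At i = 16: i-1 = 15, so x_{16} = 8 + 210 + 3150 + 8190 = 11558.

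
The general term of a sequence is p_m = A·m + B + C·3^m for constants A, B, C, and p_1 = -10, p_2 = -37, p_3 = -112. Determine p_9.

Write the equations: A + B + 3C = -10; 2A + B + 9C = -37; 3A + B + 27C = -112.
Subtracting the first from the second: A + 6C = -27.
Subtracting the second from the third: A + 18C = -75.
Solving: C = -4, A = -3, then B = 5.
Therefore p_9 = -27 + 5 + (-4)·19683 = -78754.

-78754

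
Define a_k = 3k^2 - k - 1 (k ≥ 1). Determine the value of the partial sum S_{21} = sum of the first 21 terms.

9681

Over k = 1..21: Σk = 231, Σk² = 3311.
Total = (3)·3311 + (-1)·231 + (-1)·21 = 9681.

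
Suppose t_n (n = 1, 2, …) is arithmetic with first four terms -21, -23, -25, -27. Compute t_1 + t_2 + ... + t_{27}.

-1269

Common difference d = -2.
t_n = -21 + (n - 1)·(-2).
t_{27} = -73; S = 27·(-21 + (-73))/2 = -1269.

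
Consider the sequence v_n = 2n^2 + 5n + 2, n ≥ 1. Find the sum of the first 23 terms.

Over n = 1..23: Σn = 276, Σn² = 4324.
Total = (2)·4324 + (5)·276 + (2)·23 = 10074.

10074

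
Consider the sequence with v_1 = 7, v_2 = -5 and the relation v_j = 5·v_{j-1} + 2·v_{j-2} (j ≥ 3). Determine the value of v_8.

Compute successive terms:
v_3 = -11  v_4 = -65  v_5 = -347  v_6 = -1865  v_7 = -10019  v_8 = -53825.

-53825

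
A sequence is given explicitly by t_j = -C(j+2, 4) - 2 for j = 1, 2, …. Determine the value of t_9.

C(11, 4) = 330, so t_9 = -332.

-332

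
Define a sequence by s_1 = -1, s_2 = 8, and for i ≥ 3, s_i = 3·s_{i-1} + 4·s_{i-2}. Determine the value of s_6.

1436

Step forward from the initial values:
s_3 = 20  s_4 = 92  s_5 = 356  s_6 = 1436.
(Characteristic roots are 4 and -1.)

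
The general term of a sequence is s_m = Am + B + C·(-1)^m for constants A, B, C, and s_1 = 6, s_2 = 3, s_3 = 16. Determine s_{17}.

The three given values yield: A + B - C = 6; 2A + B + C = 3; 3A + B - C = 16.
Subtracting the first from the second: A + 2C = -3.
Subtracting the second from the third: A - 2C = 13.
Solving: C = -4, A = 5, then B = -3.
Hence s_{17} = 5·17 + (-3) + (-4)·(-1) = 86.

86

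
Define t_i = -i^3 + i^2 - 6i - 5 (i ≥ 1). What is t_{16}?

-3941

t_{16} = -1·16^3 + 1·16^2 - 6·16 - 5 = -3941.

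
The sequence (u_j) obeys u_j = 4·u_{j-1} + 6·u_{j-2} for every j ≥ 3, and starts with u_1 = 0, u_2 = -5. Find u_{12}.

-54852320

Iterate the recurrence:
u_3 = -20;  u_4 = -110;  u_5 = -560;  u_6 = -2900;  u_7 = -14960;  u_8 = -77240;  u_9 = -398720;  u_{10} = -2058320;  u_{11} = -10625600;  u_{12} = -54852320.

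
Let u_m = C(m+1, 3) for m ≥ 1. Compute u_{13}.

364

C(14, 3) = 364, so u_{13} = 364.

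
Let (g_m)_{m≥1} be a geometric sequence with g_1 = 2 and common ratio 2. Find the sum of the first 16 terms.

131070

g_m = 2·2^(m-1).
S = 2·(2^16 - 1)/(2 - 1) = 2·(65536 - 1)/(1) = 131070.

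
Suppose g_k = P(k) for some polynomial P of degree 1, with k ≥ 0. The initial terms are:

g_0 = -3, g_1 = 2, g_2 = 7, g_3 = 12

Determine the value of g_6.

27

1st diffs: 5, 5, 5 (constant).
So g_k = 5k - 3.
Evaluating at k = 6 gives g_6 = 27.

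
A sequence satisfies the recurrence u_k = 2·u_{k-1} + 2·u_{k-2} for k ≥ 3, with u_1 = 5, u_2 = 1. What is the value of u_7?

Applying the relation repeatedly:
u_3 = 12  u_4 = 26  u_5 = 76  u_6 = 204  u_7 = 560.

560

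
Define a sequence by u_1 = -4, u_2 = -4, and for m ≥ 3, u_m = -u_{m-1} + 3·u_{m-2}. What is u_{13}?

-7556

u_3 = -8  u_4 = -4  u_5 = -20  …  u_{10} = 572  u_{11} = -1460  u_{12} = 3176  u_{13} = -7556.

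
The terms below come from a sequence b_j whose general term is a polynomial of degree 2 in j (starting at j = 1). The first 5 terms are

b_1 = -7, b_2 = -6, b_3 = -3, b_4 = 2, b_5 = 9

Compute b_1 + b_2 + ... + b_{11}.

308

1st diffs: 1, 3, 5, 7.
2nd diffs: 2, 2, 2 (constant).
Newton forward-difference form: b_j = -7 + 1·C(j-1,1) + 2·C(j-1,2).
Continuing: …, 18, 29, 42, 57, …, b_{11} = 93.
Summing j = 1..11 (11 terms) gives 308.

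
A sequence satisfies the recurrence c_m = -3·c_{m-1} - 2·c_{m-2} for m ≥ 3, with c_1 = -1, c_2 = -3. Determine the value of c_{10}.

Applying the relation repeatedly:
c_3 = 11;  c_4 = -27;  c_5 = 59;  c_6 = -123;  c_7 = 251;  c_8 = -507;  c_9 = 1019;  c_{10} = -2043.
(Characteristic roots are -1 and -2.)

-2043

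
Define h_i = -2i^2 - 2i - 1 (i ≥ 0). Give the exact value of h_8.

h_8 = -2·8^2 - 2·8 - 1 = -145.

-145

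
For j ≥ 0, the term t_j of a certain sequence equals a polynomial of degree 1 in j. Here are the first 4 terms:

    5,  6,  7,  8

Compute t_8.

1st diffs: 1, 1, 1 (constant).
So t_j = j + 5.
Evaluating at j = 8 gives t_8 = 13.

13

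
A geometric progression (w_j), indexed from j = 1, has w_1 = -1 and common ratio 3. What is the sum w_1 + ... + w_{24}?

-141214768240

w_j = (-1)·3^(j-1).
S = (-1)·(3^24 - 1)/(3 - 1) = (-1)·(282429536481 - 1)/(2) = -141214768240.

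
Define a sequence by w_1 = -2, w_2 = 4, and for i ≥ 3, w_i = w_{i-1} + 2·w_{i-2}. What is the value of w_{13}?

Iterate the recurrence:
w_3 = 0; w_4 = 8; w_5 = 8; …; w_{10} = 344; w_{11} = 680; w_{12} = 1368; w_{13} = 2728.
(Characteristic roots are 2 and -1.)

2728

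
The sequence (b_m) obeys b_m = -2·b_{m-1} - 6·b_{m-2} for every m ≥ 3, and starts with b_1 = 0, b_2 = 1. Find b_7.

Applying the relation repeatedly:
b_3 = -2;  b_4 = -2;  b_5 = 16;  b_6 = -20;  b_7 = -56.

-56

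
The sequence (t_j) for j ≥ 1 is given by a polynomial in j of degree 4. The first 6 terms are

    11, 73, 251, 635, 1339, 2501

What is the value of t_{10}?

15329

1st diffs: 62, 178, 384, 704, 1162.
2nd diffs: 116, 206, 320, 458.
3rd diffs: 90, 114, 138.
4th diffs: 24, 24 (constant).
Newton forward-difference form: t_j = 11 + 62·C(j-1,1) + 116·C(j-1,2) + 90·C(j-1,3) + 24·C(j-1,4).
At j = 10: j-1 = 9, so t_{10} = 11 + 558 + 4176 + 7560 + 3024 = 15329.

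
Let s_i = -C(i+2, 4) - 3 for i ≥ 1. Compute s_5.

-38

C(7, 4) = 35, so s_5 = -38.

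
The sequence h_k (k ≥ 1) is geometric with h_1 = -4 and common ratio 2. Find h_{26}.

-134217728

h_k = (-4)·2^(k-1).
h_{26} = (-4)·2^25 = -134217728.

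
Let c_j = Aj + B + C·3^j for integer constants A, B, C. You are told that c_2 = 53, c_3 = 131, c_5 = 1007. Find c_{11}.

708659

Plug in j = 2, 3, 5: 2A + B + 9C = 53; 3A + B + 27C = 131; 5A + B + 243C = 1007.
Subtracting the first from the second: A + 18C = 78.
Subtracting the second from the third: 2A + 216C = 876.
Solving: C = 4, A = 6, then B = 5.
Therefore c_{11} = 66 + 5 + 4·177147 = 708659.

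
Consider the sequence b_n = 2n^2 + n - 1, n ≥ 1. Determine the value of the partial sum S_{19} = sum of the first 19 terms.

5111

Over n = 1..19: Σn = 190, Σn² = 2470.
Total = (2)·2470 + (1)·190 + (-1)·19 = 5111.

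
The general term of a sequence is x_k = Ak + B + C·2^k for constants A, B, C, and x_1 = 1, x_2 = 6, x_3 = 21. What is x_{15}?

Write the equations: A + B + 2C = 1; 2A + B + 4C = 6; 3A + B + 8C = 21.
Subtracting the first from the second: A + 2C = 5.
Subtracting the second from the third: A + 4C = 15.
Solving: C = 5, A = -5, then B = -4.
Therefore x_{15} = -75 + (-4) + 5·32768 = 163761.

163761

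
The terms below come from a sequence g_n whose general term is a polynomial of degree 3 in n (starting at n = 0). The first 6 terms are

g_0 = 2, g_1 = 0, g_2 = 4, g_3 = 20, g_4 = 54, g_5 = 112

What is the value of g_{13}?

2160

1st diffs: -2, 4, 16, 34, 58.
2nd diffs: 6, 12, 18, 24.
3rd diffs: 6, 6, 6 (constant).
Newton forward-difference form: g_n = 2 + (-2)·C(n,1) + 6·C(n,2) + 6·C(n,3).
At n = 13: n = 13, so g_{13} = 2 - 26 + 468 + 1716 = 2160.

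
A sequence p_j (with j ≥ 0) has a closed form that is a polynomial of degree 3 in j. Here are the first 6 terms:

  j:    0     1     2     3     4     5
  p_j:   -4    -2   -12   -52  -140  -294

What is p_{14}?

-7620

1st diffs: 2, -10, -40, -88, -154.
2nd diffs: -12, -30, -48, -66.
3rd diffs: -18, -18, -18 (constant).
Newton forward-difference form: p_j = -4 + 2·C(j,1) + (-12)·C(j,2) + (-18)·C(j,3).
At j = 14: j = 14, so p_{14} = -4 + 28 - 1092 - 6552 = -7620.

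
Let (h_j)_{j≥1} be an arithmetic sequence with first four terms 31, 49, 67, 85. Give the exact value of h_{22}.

409

Common difference d = 18.
h_j = 31 + (j - 1)·18.
h_{22} = 31 + 21·18 = 409.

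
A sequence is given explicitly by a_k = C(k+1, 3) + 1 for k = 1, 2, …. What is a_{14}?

C(15, 3) = 455, so a_{14} = 456.

456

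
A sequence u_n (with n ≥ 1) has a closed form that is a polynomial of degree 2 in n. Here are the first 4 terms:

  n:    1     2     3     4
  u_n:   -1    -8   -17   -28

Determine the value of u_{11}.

1st diffs: -7, -9, -11.
2nd diffs: -2, -2 (constant).
Newton forward-difference form: u_n = -1 + (-7)·C(n-1,1) + (-2)·C(n-1,2).
At n = 11: n-1 = 10, so u_{11} = -1 - 70 - 90 = -161.

-161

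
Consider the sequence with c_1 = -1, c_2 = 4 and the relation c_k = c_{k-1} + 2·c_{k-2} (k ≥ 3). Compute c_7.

62

Iterate the recurrence:
c_3 = 2;  c_4 = 10;  c_5 = 14;  c_6 = 34;  c_7 = 62.
(Characteristic roots are 2 and -1.)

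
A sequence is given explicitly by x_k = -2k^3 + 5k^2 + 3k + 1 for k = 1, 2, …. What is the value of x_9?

-1025

x_9 = -2·9^3 + 5·9^2 + 3·9 + 1 = -1025.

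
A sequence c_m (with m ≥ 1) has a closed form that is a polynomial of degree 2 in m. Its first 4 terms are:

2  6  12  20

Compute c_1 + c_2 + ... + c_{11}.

1st diffs: 4, 6, 8.
2nd diffs: 2, 2 (constant).
Newton forward-difference form: c_m = 2 + 4·C(m-1,1) + 2·C(m-1,2).
Continuing: …, 30, 42, 56, 72, …, c_{11} = 132.
Summing m = 1..11 (11 terms) gives 572.

572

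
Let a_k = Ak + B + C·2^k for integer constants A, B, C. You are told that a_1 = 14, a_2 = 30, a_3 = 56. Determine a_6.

354

The three given values yield: A + B + 2C = 14; 2A + B + 4C = 30; 3A + B + 8C = 56.
Subtracting the first from the second: A + 2C = 16.
Subtracting the second from the third: A + 4C = 26.
Solving: C = 5, A = 6, then B = -2.
So a_k = 6·k + (-2) + 5·2^k; at k=6 this is 354.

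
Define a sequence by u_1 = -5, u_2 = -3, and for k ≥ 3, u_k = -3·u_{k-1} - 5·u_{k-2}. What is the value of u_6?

Compute successive terms:
u_3 = 34;  u_4 = -87;  u_5 = 91;  u_6 = 162.

162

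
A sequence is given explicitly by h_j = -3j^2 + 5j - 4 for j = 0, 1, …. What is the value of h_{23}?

-1476

h_{23} = -3·23^2 + 5·23 - 4 = -1476.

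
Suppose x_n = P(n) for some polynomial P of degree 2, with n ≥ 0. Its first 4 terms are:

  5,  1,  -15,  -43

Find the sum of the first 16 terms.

1st diffs: -4, -16, -28.
2nd diffs: -12, -12 (constant).
So x_n = -6n^2 + 2n + 5.
Continuing: …, -83, -135, -199, -275, …, x_{15} = -1315.
Summing n = 0..15 (16 terms) gives -7120.

-7120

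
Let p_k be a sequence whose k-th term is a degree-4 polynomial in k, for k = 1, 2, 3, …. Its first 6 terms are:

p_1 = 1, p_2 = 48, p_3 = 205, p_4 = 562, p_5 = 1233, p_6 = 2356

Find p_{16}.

85966

1st diffs: 47, 157, 357, 671, 1123.
2nd diffs: 110, 200, 314, 452.
3rd diffs: 90, 114, 138.
4th diffs: 24, 24 (constant).
So p_k = k^4 + 5k^3 - 3k - 2.
Evaluating at k = 16 gives p_{16} = 85966.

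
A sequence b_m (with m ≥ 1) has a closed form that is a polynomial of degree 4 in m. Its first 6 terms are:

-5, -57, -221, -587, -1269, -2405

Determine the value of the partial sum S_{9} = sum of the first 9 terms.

-25689

1st diffs: -52, -164, -366, -682, -1136.
2nd diffs: -112, -202, -316, -454.
3rd diffs: -90, -114, -138.
4th diffs: -24, -24 (constant).
Newton forward-difference form: b_m = -5 + (-52)·C(m-1,1) + (-112)·C(m-1,2) + (-90)·C(m-1,3) + (-24)·C(m-1,4).
Continuing: -4157, -6711, -10277.
Summing m = 1..9 (9 terms) gives -25689.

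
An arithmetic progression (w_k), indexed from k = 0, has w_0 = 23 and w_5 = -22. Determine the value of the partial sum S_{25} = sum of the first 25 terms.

Common difference d = (-22 - 23) / (5 - 0) = -9.
w_k = 23 + (k - 0)·(-9).
w_{24} = -193; S = 25·(23 + (-193))/2 = -2125.

-2125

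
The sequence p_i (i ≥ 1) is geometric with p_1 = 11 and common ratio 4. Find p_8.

180224

p_i = 11·4^(i-1).
p_8 = 11·4^7 = 180224.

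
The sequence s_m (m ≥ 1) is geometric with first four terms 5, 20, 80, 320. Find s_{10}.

Common ratio r = 4.
s_m = 5·4^(m-1).
s_{10} = 5·4^9 = 1310720.

1310720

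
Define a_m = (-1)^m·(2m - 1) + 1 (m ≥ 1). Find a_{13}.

(-1)^13 = -1; 2m - 1 at m=13 is 25; so a_{13} = -24.

-24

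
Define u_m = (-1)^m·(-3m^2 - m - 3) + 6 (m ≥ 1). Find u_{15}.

(-1)^15 = -1; -3m^2 - m - 3 at m=15 is -693; so u_{15} = 699.

699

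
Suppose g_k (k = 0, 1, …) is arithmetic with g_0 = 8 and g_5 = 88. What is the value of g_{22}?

360

Common difference d = (88 - 8) / (5 - 0) = 16.
g_k = 8 + (k - 0)·16.
g_{22} = 8 + 22·16 = 360.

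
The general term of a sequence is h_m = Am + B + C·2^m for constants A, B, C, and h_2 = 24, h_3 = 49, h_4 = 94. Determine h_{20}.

Plug in m = 2, 3, 4: 2A + B + 4C = 24; 3A + B + 8C = 49; 4A + B + 16C = 94.
Subtracting the first from the second: A + 4C = 25.
Subtracting the second from the third: A + 8C = 45.
Solving: C = 5, A = 5, then B = -6.
Hence h_{20} = 5·20 + (-6) + 5·1048576 = 5242974.

5242974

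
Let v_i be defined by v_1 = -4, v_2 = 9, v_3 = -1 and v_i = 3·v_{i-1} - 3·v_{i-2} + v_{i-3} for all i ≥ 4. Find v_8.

Step forward from the initial values:
v_4 = -34  v_5 = -90  v_6 = -169  v_7 = -271  v_8 = -396.

-396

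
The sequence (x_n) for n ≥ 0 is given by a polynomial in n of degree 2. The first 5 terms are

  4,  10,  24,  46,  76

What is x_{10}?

424

1st diffs: 6, 14, 22, 30.
2nd diffs: 8, 8, 8 (constant).
Newton forward-difference form: x_n = 4 + 6·C(n,1) + 8·C(n,2).
At n = 10: n = 10, so x_{10} = 4 + 60 + 360 = 424.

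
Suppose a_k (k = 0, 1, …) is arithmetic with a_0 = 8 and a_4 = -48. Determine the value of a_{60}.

-832

Common difference d = (-48 - 8) / (4 - 0) = -14.
a_k = 8 + (k - 0)·(-14).
a_{60} = 8 + 60·(-14) = -832.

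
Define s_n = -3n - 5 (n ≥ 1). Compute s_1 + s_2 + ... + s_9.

-180

Over n = 1..9: Σn = 45.
Total = (-3)·45 + (-5)·9 = -180.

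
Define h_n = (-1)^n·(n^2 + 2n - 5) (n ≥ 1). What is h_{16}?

283

(-1)^16 = 1; n^2 + 2n - 5 at n=16 is 283; so h_{16} = 283.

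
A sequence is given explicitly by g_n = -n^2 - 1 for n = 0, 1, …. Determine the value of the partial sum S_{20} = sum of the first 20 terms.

Over n = 0..19: Σn = 190, Σn² = 2470.
Total = (-1)·2470 + (-1)·20 = -2490.

-2490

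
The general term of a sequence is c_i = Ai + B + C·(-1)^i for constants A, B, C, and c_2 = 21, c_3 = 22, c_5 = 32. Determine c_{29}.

The three given values yield: 2A + B + C = 21; 3A + B - C = 22; 5A + B - C = 32.
Subtracting the first from the second: A - 2C = 1.
Subtracting the second from the third: 2A = 10.
Solving: C = 2, A = 5, then B = 9.
So c_i = 5·i + 9 + 2·(-1)^i; at i=29 this is 152.

152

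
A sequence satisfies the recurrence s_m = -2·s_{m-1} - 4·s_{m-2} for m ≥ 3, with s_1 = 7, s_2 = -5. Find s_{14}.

Applying the relation repeatedly:
s_3 = -18;  s_4 = 56;  s_5 = -40;  …;  s_{11} = -2560;  s_{12} = -9216;  s_{13} = 28672;  s_{14} = -20480.

-20480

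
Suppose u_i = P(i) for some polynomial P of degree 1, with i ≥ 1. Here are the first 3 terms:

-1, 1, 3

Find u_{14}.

1st diffs: 2, 2 (constant).
So u_i = 2i - 3.
Evaluating at i = 14 gives u_{14} = 25.

25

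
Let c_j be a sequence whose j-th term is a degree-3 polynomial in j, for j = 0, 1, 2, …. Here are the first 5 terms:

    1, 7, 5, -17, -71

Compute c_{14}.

1st diffs: 6, -2, -22, -54.
2nd diffs: -8, -20, -32.
3rd diffs: -12, -12 (constant).
Newton forward-difference form: c_j = 1 + 6·C(j,1) + (-8)·C(j,2) + (-12)·C(j,3).
At j = 14: j = 14, so c_{14} = 1 + 84 - 728 - 4368 = -5011.

-5011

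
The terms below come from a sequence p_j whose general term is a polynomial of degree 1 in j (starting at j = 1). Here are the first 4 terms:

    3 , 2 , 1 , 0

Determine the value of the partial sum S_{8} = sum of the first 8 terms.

1st diffs: -1, -1, -1 (constant).
So p_j = -j + 4.
Continuing: -1, -2, -3, -4.
Summing j = 1..8 (8 terms) gives -4.

-4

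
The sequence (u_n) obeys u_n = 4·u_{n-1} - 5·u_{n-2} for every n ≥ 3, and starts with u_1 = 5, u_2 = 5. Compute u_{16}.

Iterate the recurrence:
u_3 = -5; u_4 = -45; u_5 = -155; …; u_{13} = 110245; u_{14} = 213205; u_{15} = 301595; u_{16} = 140355.

140355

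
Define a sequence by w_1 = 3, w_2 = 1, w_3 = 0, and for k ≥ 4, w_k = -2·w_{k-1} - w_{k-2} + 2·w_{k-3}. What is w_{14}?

w_4 = 5, w_5 = -8, w_6 = 11, …, w_{11} = 132, w_{12} = -19, w_{13} = -328, w_{14} = 939.

939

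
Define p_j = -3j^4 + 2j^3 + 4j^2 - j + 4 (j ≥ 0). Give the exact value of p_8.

-11012

p_8 = -3·8^4 + 2·8^3 + 4·8^2 - 1·8 + 4 = -11012.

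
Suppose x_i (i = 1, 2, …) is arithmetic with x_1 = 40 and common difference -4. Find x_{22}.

x_i = 40 + (i - 1)·(-4).
x_{22} = 40 + 21·(-4) = -44.

-44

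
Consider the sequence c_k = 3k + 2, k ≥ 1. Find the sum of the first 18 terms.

Over k = 1..18: Σk = 171.
Total = (3)·171 + (2)·18 = 549.

549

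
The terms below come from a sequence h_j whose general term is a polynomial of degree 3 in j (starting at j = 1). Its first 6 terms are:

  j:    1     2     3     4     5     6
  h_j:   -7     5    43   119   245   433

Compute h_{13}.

1st diffs: 12, 38, 76, 126, 188.
2nd diffs: 26, 38, 50, 62.
3rd diffs: 12, 12, 12 (constant).
Newton forward-difference form: h_j = -7 + 12·C(j-1,1) + 26·C(j-1,2) + 12·C(j-1,3).
At j = 13: j-1 = 12, so h_{13} = -7 + 144 + 1716 + 2640 = 4493.

4493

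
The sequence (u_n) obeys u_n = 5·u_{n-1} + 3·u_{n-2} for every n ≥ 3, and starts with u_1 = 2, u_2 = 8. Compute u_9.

Applying the relation repeatedly:
u_3 = 46;  u_4 = 254;  u_5 = 1408;  u_6 = 7802;  u_7 = 43234;  u_8 = 239576;  u_9 = 1327582.

1327582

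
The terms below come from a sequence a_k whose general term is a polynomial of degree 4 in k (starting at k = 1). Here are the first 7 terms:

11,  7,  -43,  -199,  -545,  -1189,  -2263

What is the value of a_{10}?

1st diffs: -4, -50, -156, -346, -644, -1074.
2nd diffs: -46, -106, -190, -298, -430.
3rd diffs: -60, -84, -108, -132.
4th diffs: -24, -24, -24 (constant).
Newton forward-difference form: a_k = 11 + (-4)·C(k-1,1) + (-46)·C(k-1,2) + (-60)·C(k-1,3) + (-24)·C(k-1,4).
At k = 10: k-1 = 9, so a_{10} = 11 - 36 - 1656 - 5040 - 3024 = -9745.

-9745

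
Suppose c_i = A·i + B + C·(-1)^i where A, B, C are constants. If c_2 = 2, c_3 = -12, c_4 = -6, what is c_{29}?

-116

Plug in i = 2, 3, 4: 2A + B + C = 2; 3A + B - C = -12; 4A + B + C = -6.
Subtracting the first from the second: A - 2C = -14.
Subtracting the second from the third: A + 2C = 6.
Solving: C = 5, A = -4, then B = 5.
Therefore c_{29} = -116 + 5 + 5·(-1) = -116.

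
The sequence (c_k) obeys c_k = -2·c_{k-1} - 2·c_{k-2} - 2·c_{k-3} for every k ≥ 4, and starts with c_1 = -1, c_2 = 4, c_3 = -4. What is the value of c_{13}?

Applying the relation repeatedly:
c_4 = 2;  c_5 = -4;  c_6 = 12;  c_7 = -20;  c_8 = 24;  c_9 = -32;  c_{10} = 56;  c_{11} = -96;  c_{12} = 144;  c_{13} = -208.

-208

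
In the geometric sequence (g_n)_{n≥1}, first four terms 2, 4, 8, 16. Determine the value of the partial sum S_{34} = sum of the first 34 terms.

Common ratio r = 2.
g_n = 2·2^(n-1).
S = 2·(2^34 - 1)/(2 - 1) = 2·(17179869184 - 1)/(1) = 34359738366.

34359738366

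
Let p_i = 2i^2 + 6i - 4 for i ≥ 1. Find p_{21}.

p_{21} = 2·21^2 + 6·21 - 4 = 1004.

1004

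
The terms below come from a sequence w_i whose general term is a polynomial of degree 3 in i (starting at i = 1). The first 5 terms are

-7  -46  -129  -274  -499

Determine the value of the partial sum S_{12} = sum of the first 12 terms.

-21248

1st diffs: -39, -83, -145, -225.
2nd diffs: -44, -62, -80.
3rd diffs: -18, -18 (constant).
Newton forward-difference form: w_i = -7 + (-39)·C(i-1,1) + (-44)·C(i-1,2) + (-18)·C(i-1,3).
Continuing: …, -822, -1261, -1834, -2559, …, w_{12} = -5826.
Summing i = 1..12 (12 terms) gives -21248.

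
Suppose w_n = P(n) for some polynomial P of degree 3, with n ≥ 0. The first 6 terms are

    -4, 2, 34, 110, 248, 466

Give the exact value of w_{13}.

1st diffs: 6, 32, 76, 138, 218.
2nd diffs: 26, 44, 62, 80.
3rd diffs: 18, 18, 18 (constant).
So w_n = 3n^3 + 4n^2 - n - 4.
Evaluating at n = 13 gives w_{13} = 7250.

7250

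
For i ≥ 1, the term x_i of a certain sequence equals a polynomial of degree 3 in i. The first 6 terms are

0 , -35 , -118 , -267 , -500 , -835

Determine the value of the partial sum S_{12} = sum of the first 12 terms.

-21780

1st diffs: -35, -83, -149, -233, -335.
2nd diffs: -48, -66, -84, -102.
3rd diffs: -18, -18, -18 (constant).
Newton forward-difference form: x_i = (-35)·C(i-1,1) + (-48)·C(i-1,2) + (-18)·C(i-1,3).
Continuing: …, -1290, -1883, -2632, -3555, …, x_{12} = -5995.
Summing i = 1..12 (12 terms) gives -21780.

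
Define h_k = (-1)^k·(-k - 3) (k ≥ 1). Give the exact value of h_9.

(-1)^9 = -1; -k - 3 at k=9 is -12; so h_9 = 12.

12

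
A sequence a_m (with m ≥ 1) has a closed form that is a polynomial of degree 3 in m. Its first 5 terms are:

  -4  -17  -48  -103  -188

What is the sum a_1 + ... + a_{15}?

-17805

1st diffs: -13, -31, -55, -85.
2nd diffs: -18, -24, -30.
3rd diffs: -6, -6 (constant).
Newton forward-difference form: a_m = -4 + (-13)·C(m-1,1) + (-18)·C(m-1,2) + (-6)·C(m-1,3).
Continuing: …, -309, -472, -683, -948, …, a_{15} = -4008.
Summing m = 1..15 (15 terms) gives -17805.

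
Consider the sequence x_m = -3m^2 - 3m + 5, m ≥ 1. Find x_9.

-265

x_9 = -3·9^2 - 3·9 + 5 = -265.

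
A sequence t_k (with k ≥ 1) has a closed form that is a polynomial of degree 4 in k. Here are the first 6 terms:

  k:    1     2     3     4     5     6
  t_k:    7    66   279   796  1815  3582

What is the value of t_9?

1st diffs: 59, 213, 517, 1019, 1767.
2nd diffs: 154, 304, 502, 748.
3rd diffs: 150, 198, 246.
4th diffs: 48, 48 (constant).
Newton forward-difference form: t_k = 7 + 59·C(k-1,1) + 154·C(k-1,2) + 150·C(k-1,3) + 48·C(k-1,4).
At k = 9: k-1 = 8, so t_9 = 7 + 472 + 4312 + 8400 + 3360 = 16551.

16551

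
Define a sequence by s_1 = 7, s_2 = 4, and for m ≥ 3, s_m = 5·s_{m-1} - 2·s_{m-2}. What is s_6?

446

s_3 = 6  s_4 = 22  s_5 = 98  s_6 = 446.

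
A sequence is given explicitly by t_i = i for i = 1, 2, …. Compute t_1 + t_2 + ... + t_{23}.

276

Over i = 1..23: Σi = 276.
Total = (1)·276 = 276.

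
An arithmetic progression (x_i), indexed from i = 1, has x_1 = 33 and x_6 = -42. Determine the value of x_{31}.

-417

Common difference d = (-42 - 33) / (6 - 1) = -15.
x_i = 33 + (i - 1)·(-15).
x_{31} = 33 + 30·(-15) = -417.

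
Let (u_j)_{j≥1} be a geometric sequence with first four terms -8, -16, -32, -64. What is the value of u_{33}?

Common ratio r = 2.
u_j = (-8)·2^(j-1).
u_{33} = (-8)·2^32 = -34359738368.

-34359738368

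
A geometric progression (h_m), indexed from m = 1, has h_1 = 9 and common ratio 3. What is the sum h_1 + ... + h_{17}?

581130729

h_m = 9·3^(m-1).
S = 9·(3^17 - 1)/(3 - 1) = 9·(129140163 - 1)/(2) = 581130729.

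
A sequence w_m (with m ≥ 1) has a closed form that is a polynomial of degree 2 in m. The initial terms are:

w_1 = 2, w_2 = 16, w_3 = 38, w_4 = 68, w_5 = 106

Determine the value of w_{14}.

808

1st diffs: 14, 22, 30, 38.
2nd diffs: 8, 8, 8 (constant).
So w_m = 4m^2 + 2m - 4.
Evaluating at m = 14 gives w_{14} = 808.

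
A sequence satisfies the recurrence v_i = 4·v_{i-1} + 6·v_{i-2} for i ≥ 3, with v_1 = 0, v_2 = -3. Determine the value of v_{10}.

-1234992

Compute successive terms:
v_3 = -12  v_4 = -66  v_5 = -336  v_6 = -1740  v_7 = -8976  v_8 = -46344  v_9 = -239232  v_{10} = -1234992.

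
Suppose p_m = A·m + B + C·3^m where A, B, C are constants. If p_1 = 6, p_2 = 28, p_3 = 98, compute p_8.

The three given values yield: A + B + 3C = 6; 2A + B + 9C = 28; 3A + B + 27C = 98.
Subtracting the first from the second: A + 6C = 22.
Subtracting the second from the third: A + 18C = 70.
Solving: C = 4, A = -2, then B = -4.
So p_m = -2·m + (-4) + 4·3^m; at m=8 this is 26224.

26224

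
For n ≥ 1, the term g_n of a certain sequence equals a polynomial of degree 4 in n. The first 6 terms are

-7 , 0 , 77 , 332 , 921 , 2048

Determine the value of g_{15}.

1st diffs: 7, 77, 255, 589, 1127.
2nd diffs: 70, 178, 334, 538.
3rd diffs: 108, 156, 204.
4th diffs: 48, 48 (constant).
Newton forward-difference form: g_n = -7 + 7·C(n-1,1) + 70·C(n-1,2) + 108·C(n-1,3) + 48·C(n-1,4).
At n = 15: n-1 = 14, so g_{15} = -7 + 98 + 6370 + 39312 + 48048 = 93821.

93821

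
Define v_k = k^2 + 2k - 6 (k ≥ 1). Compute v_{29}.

v_{29} = 1·29^2 + 2·29 - 6 = 893.

893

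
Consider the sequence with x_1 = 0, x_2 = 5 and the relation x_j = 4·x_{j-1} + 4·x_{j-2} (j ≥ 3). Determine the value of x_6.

2320

Applying the relation repeatedly:
x_3 = 20, x_4 = 100, x_5 = 480, x_6 = 2320.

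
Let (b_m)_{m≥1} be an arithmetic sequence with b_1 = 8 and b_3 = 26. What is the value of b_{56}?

503

Common difference d = (26 - 8) / (3 - 1) = 9.
b_m = 8 + (m - 1)·9.
b_{56} = 8 + 55·9 = 503.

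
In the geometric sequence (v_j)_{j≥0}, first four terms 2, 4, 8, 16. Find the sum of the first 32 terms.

Common ratio r = 2.
v_j = 2·2^(j-0).
S = 2·(2^32 - 1)/(2 - 1) = 2·(4294967296 - 1)/(1) = 8589934590.

8589934590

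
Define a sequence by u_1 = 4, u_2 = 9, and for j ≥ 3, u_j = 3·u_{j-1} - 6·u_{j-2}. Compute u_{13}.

u_3 = 3;  u_4 = -45;  u_5 = -153;  …;  u_{10} = 243;  u_{11} = -26001;  u_{12} = -79461;  u_{13} = -82377.

-82377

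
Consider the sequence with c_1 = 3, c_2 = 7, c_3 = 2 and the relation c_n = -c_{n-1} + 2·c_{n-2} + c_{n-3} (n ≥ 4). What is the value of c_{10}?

Step forward from the initial values:
c_4 = 15, c_5 = -4, c_6 = 36, c_7 = -29, c_8 = 97, c_9 = -119, c_{10} = 284.

284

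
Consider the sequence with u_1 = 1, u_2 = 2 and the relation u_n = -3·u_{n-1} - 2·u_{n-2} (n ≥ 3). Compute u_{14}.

24572

Compute successive terms:
u_3 = -8;  u_4 = 20;  u_5 = -44;  …;  u_{11} = -3068;  u_{12} = 6140;  u_{13} = -12284;  u_{14} = 24572.
(Characteristic roots are -1 and -2.)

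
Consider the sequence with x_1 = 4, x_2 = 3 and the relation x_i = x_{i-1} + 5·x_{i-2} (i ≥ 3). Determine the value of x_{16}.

10780118

Compute successive terms:
x_3 = 23, x_4 = 38, x_5 = 153, …, x_{13} = 498148, x_{14} = 1381563, x_{15} = 3872303, x_{16} = 10780118.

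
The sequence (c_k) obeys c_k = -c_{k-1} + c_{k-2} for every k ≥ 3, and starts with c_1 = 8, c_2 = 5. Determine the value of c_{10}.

2

Applying the relation repeatedly:
c_3 = 3;  c_4 = 2;  c_5 = 1;  c_6 = 1;  c_7 = 0;  c_8 = 1;  c_9 = -1;  c_{10} = 2.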